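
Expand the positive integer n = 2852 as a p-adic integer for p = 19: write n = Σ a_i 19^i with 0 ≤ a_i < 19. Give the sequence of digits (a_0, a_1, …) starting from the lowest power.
(a_0, a_1, …) = (2, 17, 7)

Repeated division by 19 gives the digits low-to-high: 2852 = 2 + 17·19^1 + 7·19^2. Digit sequence: (2, 17, 7).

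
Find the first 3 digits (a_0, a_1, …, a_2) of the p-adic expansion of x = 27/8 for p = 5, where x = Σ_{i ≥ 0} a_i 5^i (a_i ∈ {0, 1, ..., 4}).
(a_0, …, a_2) = (4, 3, 0)

v_5(27/8) = 0 (numerator and denominator both coprime to 5), so x ∈ ℤ_5^×. Compute digits iteratively via a_i = x_i mod 5, x_{i+1} = (x_i − a_i)/5, with x_0 = x:
  x_0 = 27/8;  a_0 = 4;  x_1 = (x_0 − 4)/5 = -1/8
  x_1 = -1/8;  a_1 = 3;  x_2 = (x_1 − 3)/5 = -5/8
  x_2 = -5/8;  a_2 = 0;  x_3 = (x_2 − 0)/5 = -1/8
Digits: (4, 3, 0).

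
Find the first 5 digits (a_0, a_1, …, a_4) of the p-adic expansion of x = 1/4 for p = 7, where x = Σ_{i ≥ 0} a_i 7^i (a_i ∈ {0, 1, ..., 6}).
(a_0, …, a_4) = (2, 5, 1, 5, 1)

v_7(1/4) = 0 (numerator and denominator both coprime to 7), so x ∈ ℤ_7^×. Compute digits iteratively via a_i = x_i mod 7, x_{i+1} = (x_i − a_i)/7, with x_0 = x:
  x_0 = 1/4;  a_0 = 2;  x_1 = (x_0 − 2)/7 = -1/4
  x_1 = -1/4;  a_1 = 5;  x_2 = (x_1 − 5)/7 = -3/4
  x_2 = -3/4;  a_2 = 1;  x_3 = (x_2 − 1)/7 = -1/4
  x_3 = -1/4;  a_3 = 5;  x_4 = (x_3 − 5)/7 = -3/4
  x_4 = -3/4;  a_4 = 1;  x_5 = (x_4 − 1)/7 = -1/4
Digits: (2, 5, 1, 5, 1).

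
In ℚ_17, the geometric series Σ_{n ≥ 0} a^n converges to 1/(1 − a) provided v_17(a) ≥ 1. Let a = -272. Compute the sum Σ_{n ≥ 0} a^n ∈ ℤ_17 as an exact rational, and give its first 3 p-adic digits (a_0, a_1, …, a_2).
Σ a^n = 1/(1 − a) = 1/273;  first 3 digits = (1, 1, 0)

v_17(a) = 1 ≥ 1, so the series converges in ℤ_17 to 1/(1 − a) = 1/(1 − (-272)) = 1/273. Expand this rational in ℤ_17: compute digits iteratively via d_i = x_i mod 17, x_{i+1} = (x_i − d_i)/17. The first 3 digits are (1, 1, 0).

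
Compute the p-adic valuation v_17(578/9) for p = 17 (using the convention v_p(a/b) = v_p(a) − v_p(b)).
v_17(578/9) = 2

Factor powers of 17 from the numerator and denominator of the reduced fraction: 578 = 17^2 · 2 and 9 = 17^0 · 9. Apply v_p(a/b) = v_p(a) − v_p(b): v_17(578/9) = 2 − 0 = 2.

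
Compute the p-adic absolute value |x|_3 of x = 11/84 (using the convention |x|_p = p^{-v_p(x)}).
|11/84|_3 = 3

Step 1 — compute v_3(x) by factoring powers of 3 out of the numerator and denominator: v_3(11/84) = -1. Step 2 — apply |x|_p = p^{-v_p(x)} = 3^{1} = 3.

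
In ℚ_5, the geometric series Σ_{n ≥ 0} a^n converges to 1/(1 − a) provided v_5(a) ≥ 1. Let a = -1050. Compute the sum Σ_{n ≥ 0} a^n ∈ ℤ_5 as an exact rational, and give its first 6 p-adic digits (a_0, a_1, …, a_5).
Σ a^n = 1/(1 − a) = 1/1051;  first 6 digits = (1, 0, 3, 1, 2, 2)

v_5(a) = 2 ≥ 1, so the series converges in ℤ_5 to 1/(1 − a) = 1/(1 − (-1050)) = 1/1051. Expand this rational in ℤ_5: compute digits iteratively via d_i = x_i mod 5, x_{i+1} = (x_i − d_i)/5. The first 6 digits are (1, 0, 3, 1, 2, 2).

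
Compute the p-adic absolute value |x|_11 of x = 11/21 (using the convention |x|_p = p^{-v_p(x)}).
|11/21|_11 = 1/11

Step 1 — compute v_11(x) by factoring powers of 11 out of the numerator and denominator: v_11(11/21) = 1. Step 2 — apply |x|_p = p^{-v_p(x)} = 11^{-1} = 1/11.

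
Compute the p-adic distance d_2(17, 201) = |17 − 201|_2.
d_2(17, 201) = 1/8

Step 1 — x − y = 17 − 201 = -184. Step 2 — v_2(-184) = 3 (factor: -184 = −(2^3 · 23); the sign does not affect v_p). Step 3 — |x − y|_2 = 2^{-3} = 1/8.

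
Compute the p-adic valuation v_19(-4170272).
v_19(-4170272) = 4

v_19(n) is the largest exponent k such that 19^k divides n. Factor out: -4170272 = -19^4 · 32. (Sign doesn't affect v_p.) So v_19(-4170272) = 4.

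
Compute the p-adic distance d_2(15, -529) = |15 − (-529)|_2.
d_2(15, -529) = 1/32

Step 1 — x − y = 15 − (-529) = 544. Step 2 — v_2(544) = 5 (factor: 544 = (2^5 · 17); the sign does not affect v_p). Step 3 — |x − y|_2 = 2^{-5} = 1/32.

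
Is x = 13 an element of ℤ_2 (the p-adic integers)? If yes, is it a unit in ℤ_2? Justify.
x ∈ ℤ_2^× (unit); v_2(x) = 0

ℤ_2 = {x ∈ ℚ_2 : v_2(x) ≥ 0} and ℤ_2^× = {x ∈ ℤ_2 : v_2(x) = 0}. Here v_2(13) = v_2(num) − v_2(den) = 0; compare against these criteria.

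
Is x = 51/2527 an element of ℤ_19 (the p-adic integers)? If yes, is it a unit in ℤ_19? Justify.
x ∉ ℤ_19 (v_19(x) = -2 < 0)

ℤ_19 = {x ∈ ℚ_19 : v_19(x) ≥ 0} and ℤ_19^× = {x ∈ ℤ_19 : v_19(x) = 0}. Here v_19(51/2527) = v_19(num) − v_19(den) = -2; compare against these criteria.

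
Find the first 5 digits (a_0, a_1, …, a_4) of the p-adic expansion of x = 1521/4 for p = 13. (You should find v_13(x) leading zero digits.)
(a_0, …, a_4) = (0, 0, 12, 9, 9)

v_13(1521/4) = 2, so a_0 = ... = a_1 = 0. Factor out: x = 13^2 · u with u = 9/4 a unit in ℤ_13. Expand u iteratively via a_{v+i} = u_i mod 13, u_{i+1} = (u_i − a_{v+i})/13:
  u_0 = 9/4;  a_2 = 12;  u_1 = (u_0 − 12)/13 = -3/4
  u_1 = -3/4;  a_3 = 9;  u_2 = (u_1 − 9)/13 = -3/4
  u_2 = -3/4;  a_4 = 9;  u_3 = (u_2 − 9)/13 = -3/4
Digits: (0, 0, 12, 9, 9).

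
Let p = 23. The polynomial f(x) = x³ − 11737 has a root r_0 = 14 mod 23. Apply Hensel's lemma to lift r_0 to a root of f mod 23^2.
r_1 = 14 (mod 529)

Hensel: r_{i+1} = r_i − f(r_i)/f′(r_i) mod 23^{i+2}, where f′(x) = 3x². Iterate:
  r_0 = 14 (mod 23)
  r_1 = 14 (mod 529)
Final: r = 14 with f(r) ≡ 0 mod 23^2.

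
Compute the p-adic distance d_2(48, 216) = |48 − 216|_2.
d_2(48, 216) = 1/8

Step 1 — x − y = 48 − 216 = -168. Step 2 — v_2(-168) = 3 (factor: -168 = −(2^3 · 21); the sign does not affect v_p). Step 3 — |x − y|_2 = 2^{-3} = 1/8.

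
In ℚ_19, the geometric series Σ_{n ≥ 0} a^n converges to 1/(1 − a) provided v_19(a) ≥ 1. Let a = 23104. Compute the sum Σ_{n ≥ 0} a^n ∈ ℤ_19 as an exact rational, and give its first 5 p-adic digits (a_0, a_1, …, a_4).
Σ a^n = 1/(1 − a) = -1/23103;  first 5 digits = (1, 0, 7, 3, 11)

v_19(a) = 2 ≥ 1, so the series converges in ℤ_19 to 1/(1 − a) = 1/(1 − 23104) = -1/23103. Expand this rational in ℤ_19: compute digits iteratively via d_i = x_i mod 19, x_{i+1} = (x_i − d_i)/19. The first 5 digits are (1, 0, 7, 3, 11).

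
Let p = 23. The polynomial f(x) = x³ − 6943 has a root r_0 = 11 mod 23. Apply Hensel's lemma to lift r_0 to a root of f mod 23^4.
r_3 = 9257 (mod 279841)

Hensel: r_{i+1} = r_i − f(r_i)/f′(r_i) mod 23^{i+2}, where f′(x) = 3x². Iterate:
  r_0 = 11 (mod 23)
  r_1 = 264 (mod 529)
  r_2 = 9257 (mod 12167)
  r_3 = 9257 (mod 279841)
Final: r = 9257 with f(r) ≡ 0 mod 23^4.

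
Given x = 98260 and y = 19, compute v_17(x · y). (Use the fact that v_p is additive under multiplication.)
v_17(1866940) = 3

v_p(x) = 3 (factor: 98260 = 17^3 · 20); v_p(y) = 0 (factor: 19 = 17^0 · 19). Additivity: v_p(xy) = v_p(x) + v_p(y) = 3 + 0 = 3. (Direct check: xy = 1866940 = 17^3 · (380).)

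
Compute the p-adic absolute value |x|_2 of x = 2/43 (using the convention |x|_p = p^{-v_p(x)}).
|2/43|_2 = 1/2

Step 1 — compute v_2(x) by factoring powers of 2 out of the numerator and denominator: v_2(2/43) = 1. Step 2 — apply |x|_p = p^{-v_p(x)} = 2^{-1} = 1/2.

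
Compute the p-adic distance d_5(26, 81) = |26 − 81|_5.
d_5(26, 81) = 1/5

Step 1 — x − y = 26 − 81 = -55. Step 2 — v_5(-55) = 1 (factor: -55 = −(5^1 · 11); the sign does not affect v_p). Step 3 — |x − y|_5 = 5^{-1} = 1/5.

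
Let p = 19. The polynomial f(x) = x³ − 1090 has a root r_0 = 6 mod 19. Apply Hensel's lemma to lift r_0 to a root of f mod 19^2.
r_1 = 101 (mod 361)

Hensel: r_{i+1} = r_i − f(r_i)/f′(r_i) mod 19^{i+2}, where f′(x) = 3x². Iterate:
  r_0 = 6 (mod 19)
  r_1 = 101 (mod 361)
Final: r = 101 with f(r) ≡ 0 mod 19^2.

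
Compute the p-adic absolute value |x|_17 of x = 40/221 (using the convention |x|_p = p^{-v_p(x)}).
|40/221|_17 = 17

Step 1 — compute v_17(x) by factoring powers of 17 out of the numerator and denominator: v_17(40/221) = -1. Step 2 — apply |x|_p = p^{-v_p(x)} = 17^{1} = 17.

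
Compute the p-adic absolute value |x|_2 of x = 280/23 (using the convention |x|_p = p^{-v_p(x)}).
|280/23|_2 = 1/8

Step 1 — compute v_2(x) by factoring powers of 2 out of the numerator and denominator: v_2(280/23) = 3. Step 2 — apply |x|_p = p^{-v_p(x)} = 2^{-3} = 1/8.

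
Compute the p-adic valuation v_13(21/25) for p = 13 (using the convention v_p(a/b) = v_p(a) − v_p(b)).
v_13(21/25) = 0

Factor powers of 13 from the numerator and denominator of the reduced fraction: 21 = 13^0 · 21 and 25 = 13^0 · 25. Apply v_p(a/b) = v_p(a) − v_p(b): v_13(21/25) = 0 − 0 = 0.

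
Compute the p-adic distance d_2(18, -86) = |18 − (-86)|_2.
d_2(18, -86) = 1/8

Step 1 — x − y = 18 − (-86) = 104. Step 2 — v_2(104) = 3 (factor: 104 = (2^3 · 13); the sign does not affect v_p). Step 3 — |x − y|_2 = 2^{-3} = 1/8.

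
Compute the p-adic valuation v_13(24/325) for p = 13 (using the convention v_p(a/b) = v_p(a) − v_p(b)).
v_13(24/325) = -1

Factor powers of 13 from the numerator and denominator of the reduced fraction: 24 = 13^0 · 24 and 325 = 13^1 · 25. Apply v_p(a/b) = v_p(a) − v_p(b): v_13(24/325) = 0 − 1 = -1.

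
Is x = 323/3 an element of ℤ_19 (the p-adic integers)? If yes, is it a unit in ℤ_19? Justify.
x ∈ ℤ_19 but not a unit; v_19(x) = 1 > 0

ℤ_19 = {x ∈ ℚ_19 : v_19(x) ≥ 0} and ℤ_19^× = {x ∈ ℤ_19 : v_19(x) = 0}. Here v_19(323/3) = v_19(num) − v_19(den) = 1; compare against these criteria.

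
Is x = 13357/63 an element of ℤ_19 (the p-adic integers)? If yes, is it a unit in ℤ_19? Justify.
x ∈ ℤ_19 but not a unit; v_19(x) = 2 > 0

ℤ_19 = {x ∈ ℚ_19 : v_19(x) ≥ 0} and ℤ_19^× = {x ∈ ℤ_19 : v_19(x) = 0}. Here v_19(13357/63) = v_19(num) − v_19(den) = 2; compare against these criteria.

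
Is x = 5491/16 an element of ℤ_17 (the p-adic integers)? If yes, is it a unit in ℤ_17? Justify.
x ∈ ℤ_17 but not a unit; v_17(x) = 2 > 0

ℤ_17 = {x ∈ ℚ_17 : v_17(x) ≥ 0} and ℤ_17^× = {x ∈ ℤ_17 : v_17(x) = 0}. Here v_17(5491/16) = v_17(num) − v_17(den) = 2; compare against these criteria.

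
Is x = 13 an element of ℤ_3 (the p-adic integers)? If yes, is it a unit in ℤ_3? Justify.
x ∈ ℤ_3^× (unit); v_3(x) = 0

ℤ_3 = {x ∈ ℚ_3 : v_3(x) ≥ 0} and ℤ_3^× = {x ∈ ℤ_3 : v_3(x) = 0}. Here v_3(13) = v_3(num) − v_3(den) = 0; compare against these criteria.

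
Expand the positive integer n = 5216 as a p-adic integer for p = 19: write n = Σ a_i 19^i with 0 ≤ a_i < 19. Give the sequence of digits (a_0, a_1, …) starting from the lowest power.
(a_0, a_1, …) = (10, 8, 14)

Repeated division by 19 gives the digits low-to-high: 5216 = 10 + 8·19^1 + 14·19^2. Digit sequence: (10, 8, 14).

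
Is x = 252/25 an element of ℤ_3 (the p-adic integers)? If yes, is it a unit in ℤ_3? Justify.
x ∈ ℤ_3 but not a unit; v_3(x) = 2 > 0

ℤ_3 = {x ∈ ℚ_3 : v_3(x) ≥ 0} and ℤ_3^× = {x ∈ ℤ_3 : v_3(x) = 0}. Here v_3(252/25) = v_3(num) − v_3(den) = 2; compare against these criteria.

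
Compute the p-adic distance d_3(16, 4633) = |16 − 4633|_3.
d_3(16, 4633) = 1/243

Step 1 — x − y = 16 − 4633 = -4617. Step 2 — v_3(-4617) = 5 (factor: -4617 = −(3^5 · 19); the sign does not affect v_p). Step 3 — |x − y|_3 = 3^{-5} = 1/243.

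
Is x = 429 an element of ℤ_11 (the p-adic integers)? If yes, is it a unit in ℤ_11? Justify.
x ∈ ℤ_11 but not a unit; v_11(x) = 1 > 0

ℤ_11 = {x ∈ ℚ_11 : v_11(x) ≥ 0} and ℤ_11^× = {x ∈ ℤ_11 : v_11(x) = 0}. Here v_11(429) = v_11(num) − v_11(den) = 1; compare against these criteria.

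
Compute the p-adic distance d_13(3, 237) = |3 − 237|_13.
d_13(3, 237) = 1/13

Step 1 — x − y = 3 − 237 = -234. Step 2 — v_13(-234) = 1 (factor: -234 = −(13^1 · 18); the sign does not affect v_p). Step 3 — |x − y|_13 = 13^{-1} = 1/13.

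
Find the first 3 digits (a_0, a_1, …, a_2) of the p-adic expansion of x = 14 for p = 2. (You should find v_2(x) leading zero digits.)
(a_0, …, a_2) = (0, 1, 1)

v_2(14) = 1, so a_0 = ... = a_0 = 0. Factor out: x = 2^1 · u with u = 7 a unit in ℤ_2. Expand u iteratively via a_{v+i} = u_i mod 2, u_{i+1} = (u_i − a_{v+i})/2:
  u_0 = 7;  a_1 = 1;  u_1 = (u_0 − 1)/2 = 3
  u_1 = 3;  a_2 = 1;  u_2 = (u_1 − 1)/2 = 1
Digits: (0, 1, 1).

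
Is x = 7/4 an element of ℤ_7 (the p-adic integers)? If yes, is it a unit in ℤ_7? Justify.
x ∈ ℤ_7 but not a unit; v_7(x) = 1 > 0

ℤ_7 = {x ∈ ℚ_7 : v_7(x) ≥ 0} and ℤ_7^× = {x ∈ ℤ_7 : v_7(x) = 0}. Here v_7(7/4) = v_7(num) − v_7(den) = 1; compare against these criteria.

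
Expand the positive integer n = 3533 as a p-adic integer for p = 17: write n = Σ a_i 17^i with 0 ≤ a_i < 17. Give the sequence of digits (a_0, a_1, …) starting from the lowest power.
(a_0, a_1, …) = (14, 3, 12)

Repeated division by 17 gives the digits low-to-high: 3533 = 14 + 3·17^1 + 12·17^2. Digit sequence: (14, 3, 12).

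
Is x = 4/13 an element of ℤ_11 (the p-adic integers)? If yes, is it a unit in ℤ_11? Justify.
x ∈ ℤ_11^× (unit); v_11(x) = 0

ℤ_11 = {x ∈ ℚ_11 : v_11(x) ≥ 0} and ℤ_11^× = {x ∈ ℤ_11 : v_11(x) = 0}. Here v_11(4/13) = v_11(num) − v_11(den) = 0; compare against these criteria.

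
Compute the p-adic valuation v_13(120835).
v_13(120835) = 3

v_13(n) is the largest exponent k such that 13^k divides n. Factor out: 120835 = 13^3 · 55. (Sign doesn't affect v_p.) So v_13(120835) = 3.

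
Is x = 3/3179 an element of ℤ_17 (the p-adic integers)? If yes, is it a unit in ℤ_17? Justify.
x ∉ ℤ_17 (v_17(x) = -2 < 0)

ℤ_17 = {x ∈ ℚ_17 : v_17(x) ≥ 0} and ℤ_17^× = {x ∈ ℤ_17 : v_17(x) = 0}. Here v_17(3/3179) = v_17(num) − v_17(den) = -2; compare against these criteria.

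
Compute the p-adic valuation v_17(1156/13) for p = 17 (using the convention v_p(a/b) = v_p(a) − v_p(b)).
v_17(1156/13) = 2

Factor powers of 17 from the numerator and denominator of the reduced fraction: 1156 = 17^2 · 4 and 13 = 17^0 · 13. Apply v_p(a/b) = v_p(a) − v_p(b): v_17(1156/13) = 2 − 0 = 2.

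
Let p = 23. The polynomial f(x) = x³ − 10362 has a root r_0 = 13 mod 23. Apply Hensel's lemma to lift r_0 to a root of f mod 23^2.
r_1 = 243 (mod 529)

Hensel: r_{i+1} = r_i − f(r_i)/f′(r_i) mod 23^{i+2}, where f′(x) = 3x². Iterate:
  r_0 = 13 (mod 23)
  r_1 = 243 (mod 529)
Final: r = 243 with f(r) ≡ 0 mod 23^2.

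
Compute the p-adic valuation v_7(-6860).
v_7(-6860) = 3

v_7(n) is the largest exponent k such that 7^k divides n. Factor out: -6860 = -7^3 · 20. (Sign doesn't affect v_p.) So v_7(-6860) = 3.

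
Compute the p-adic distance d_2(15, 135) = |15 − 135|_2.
d_2(15, 135) = 1/8

Step 1 — x − y = 15 − 135 = -120. Step 2 — v_2(-120) = 3 (factor: -120 = −(2^3 · 15); the sign does not affect v_p). Step 3 — |x − y|_2 = 2^{-3} = 1/8.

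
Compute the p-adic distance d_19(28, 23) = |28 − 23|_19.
d_19(28, 23) = 1

Step 1 — x − y = 28 − 23 = 5. Step 2 — v_19(5) = 0 (factor: 5 = (19^0 · 5); the sign does not affect v_p). Step 3 — |x − y|_19 = 19^{0} = 1.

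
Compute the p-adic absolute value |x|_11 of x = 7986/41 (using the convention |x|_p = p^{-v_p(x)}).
|7986/41|_11 = 1/1331

Step 1 — compute v_11(x) by factoring powers of 11 out of the numerator and denominator: v_11(7986/41) = 3. Step 2 — apply |x|_p = p^{-v_p(x)} = 11^{-3} = 1/1331.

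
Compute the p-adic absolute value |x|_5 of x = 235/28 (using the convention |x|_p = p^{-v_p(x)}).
|235/28|_5 = 1/5

Step 1 — compute v_5(x) by factoring powers of 5 out of the numerator and denominator: v_5(235/28) = 1. Step 2 — apply |x|_p = p^{-v_p(x)} = 5^{-1} = 1/5.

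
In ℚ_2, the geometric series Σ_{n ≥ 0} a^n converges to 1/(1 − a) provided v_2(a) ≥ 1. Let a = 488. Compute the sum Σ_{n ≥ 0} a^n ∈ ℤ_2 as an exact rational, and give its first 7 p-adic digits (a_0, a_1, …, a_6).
Σ a^n = 1/(1 − a) = -1/487;  first 7 digits = (1, 0, 0, 1, 0, 1, 0)

v_2(a) = 3 ≥ 1, so the series converges in ℤ_2 to 1/(1 − a) = 1/(1 − 488) = -1/487. Expand this rational in ℤ_2: compute digits iteratively via d_i = x_i mod 2, x_{i+1} = (x_i − d_i)/2. The first 7 digits are (1, 0, 0, 1, 0, 1, 0).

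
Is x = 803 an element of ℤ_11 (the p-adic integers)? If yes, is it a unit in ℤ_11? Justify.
x ∈ ℤ_11 but not a unit; v_11(x) = 1 > 0

ℤ_11 = {x ∈ ℚ_11 : v_11(x) ≥ 0} and ℤ_11^× = {x ∈ ℤ_11 : v_11(x) = 0}. Here v_11(803) = v_11(num) − v_11(den) = 1; compare against these criteria.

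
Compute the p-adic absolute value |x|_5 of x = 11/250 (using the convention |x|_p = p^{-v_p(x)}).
|11/250|_5 = 125

Step 1 — compute v_5(x) by factoring powers of 5 out of the numerator and denominator: v_5(11/250) = -3. Step 2 — apply |x|_p = p^{-v_p(x)} = 5^{3} = 125.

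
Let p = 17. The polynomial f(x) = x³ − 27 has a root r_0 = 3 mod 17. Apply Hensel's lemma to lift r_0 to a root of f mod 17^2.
r_1 = 3 (mod 289)

Hensel: r_{i+1} = r_i − f(r_i)/f′(r_i) mod 17^{i+2}, where f′(x) = 3x². Iterate:
  r_0 = 3 (mod 17)
  r_1 = 3 (mod 289)
Final: r = 3 with f(r) ≡ 0 mod 17^2.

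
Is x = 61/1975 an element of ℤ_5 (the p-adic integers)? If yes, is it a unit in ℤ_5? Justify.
x ∉ ℤ_5 (v_5(x) = -2 < 0)

ℤ_5 = {x ∈ ℚ_5 : v_5(x) ≥ 0} and ℤ_5^× = {x ∈ ℤ_5 : v_5(x) = 0}. Here v_5(61/1975) = v_5(num) − v_5(den) = -2; compare against these criteria.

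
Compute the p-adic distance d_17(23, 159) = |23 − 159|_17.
d_17(23, 159) = 1/17

Step 1 — x − y = 23 − 159 = -136. Step 2 — v_17(-136) = 1 (factor: -136 = −(17^1 · 8); the sign does not affect v_p). Step 3 — |x − y|_17 = 17^{-1} = 1/17.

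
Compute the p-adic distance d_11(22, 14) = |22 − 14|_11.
d_11(22, 14) = 1

Step 1 — x − y = 22 − 14 = 8. Step 2 — v_11(8) = 0 (factor: 8 = (11^0 · 8); the sign does not affect v_p). Step 3 — |x − y|_11 = 11^{0} = 1.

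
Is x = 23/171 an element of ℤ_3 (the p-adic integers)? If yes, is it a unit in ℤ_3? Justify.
x ∉ ℤ_3 (v_3(x) = -2 < 0)

ℤ_3 = {x ∈ ℚ_3 : v_3(x) ≥ 0} and ℤ_3^× = {x ∈ ℤ_3 : v_3(x) = 0}. Here v_3(23/171) = v_3(num) − v_3(den) = -2; compare against these criteria.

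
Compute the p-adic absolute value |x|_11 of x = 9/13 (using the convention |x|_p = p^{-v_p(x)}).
|9/13|_11 = 1

Step 1 — compute v_11(x) by factoring powers of 11 out of the numerator and denominator: v_11(9/13) = 0. Step 2 — apply |x|_p = p^{-v_p(x)} = 11^{0} = 1.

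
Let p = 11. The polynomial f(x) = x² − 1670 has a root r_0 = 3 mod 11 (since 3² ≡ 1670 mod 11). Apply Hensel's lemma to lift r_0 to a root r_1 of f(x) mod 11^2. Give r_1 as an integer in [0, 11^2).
r_1 = 58 (mod 121)

Hensel's recurrence: r_{i+1} = r_i − f(r_i)·(f′(r_i))^{-1} mod 11^{i+2}, with f′(x) = 2x. Iterate:
  r_0 = 3 (mod 11)
  r_1 = 58 (mod 121)
Final: r_1 = 58, and one checks f(r_1) ≡ 0 mod 11^2.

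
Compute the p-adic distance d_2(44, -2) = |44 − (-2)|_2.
d_2(44, -2) = 1/2

Step 1 — x − y = 44 − (-2) = 46. Step 2 — v_2(46) = 1 (factor: 46 = (2^1 · 23); the sign does not affect v_p). Step 3 — |x − y|_2 = 2^{-1} = 1/2.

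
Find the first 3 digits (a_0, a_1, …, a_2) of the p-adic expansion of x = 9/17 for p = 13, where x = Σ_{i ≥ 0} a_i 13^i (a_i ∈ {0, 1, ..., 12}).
(a_0, …, a_2) = (12, 6, 1)

v_13(9/17) = 0 (numerator and denominator both coprime to 13), so x ∈ ℤ_13^×. Compute digits iteratively via a_i = x_i mod 13, x_{i+1} = (x_i − a_i)/13, with x_0 = x:
  x_0 = 9/17;  a_0 = 12;  x_1 = (x_0 − 12)/13 = -15/17
  x_1 = -15/17;  a_1 = 6;  x_2 = (x_1 − 6)/13 = -9/17
  x_2 = -9/17;  a_2 = 1;  x_3 = (x_2 − 1)/13 = -2/17
Digits: (12, 6, 1).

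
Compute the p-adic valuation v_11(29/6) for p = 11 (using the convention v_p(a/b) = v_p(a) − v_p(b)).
v_11(29/6) = 0

Factor powers of 11 from the numerator and denominator of the reduced fraction: 29 = 11^0 · 29 and 6 = 11^0 · 6. Apply v_p(a/b) = v_p(a) − v_p(b): v_11(29/6) = 0 − 0 = 0.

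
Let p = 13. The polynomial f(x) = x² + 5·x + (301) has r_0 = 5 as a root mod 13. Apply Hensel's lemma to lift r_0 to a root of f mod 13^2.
r_1 = 83 (mod 169)

Hensel: r_{i+1} = r_i − f(r_i)·(f′(r_i))^{-1} mod 13^{i+2}, f′(x) = 2x + 5. Iterate:
  r_0 = 5 (mod 13)
  r_1 = 83 (mod 169)
Final: r = 83 satisfies f(r) ≡ 0 mod 13^2.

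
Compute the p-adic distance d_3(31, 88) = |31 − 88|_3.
d_3(31, 88) = 1/3

Step 1 — x − y = 31 − 88 = -57. Step 2 — v_3(-57) = 1 (factor: -57 = −(3^1 · 19); the sign does not affect v_p). Step 3 — |x − y|_3 = 3^{-1} = 1/3.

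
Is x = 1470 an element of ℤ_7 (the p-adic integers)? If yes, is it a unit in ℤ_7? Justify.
x ∈ ℤ_7 but not a unit; v_7(x) = 2 > 0

ℤ_7 = {x ∈ ℚ_7 : v_7(x) ≥ 0} and ℤ_7^× = {x ∈ ℤ_7 : v_7(x) = 0}. Here v_7(1470) = v_7(num) − v_7(den) = 2; compare against these criteria.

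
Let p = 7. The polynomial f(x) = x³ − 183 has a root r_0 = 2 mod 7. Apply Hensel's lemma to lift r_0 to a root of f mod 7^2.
r_1 = 37 (mod 49)

Hensel: r_{i+1} = r_i − f(r_i)/f′(r_i) mod 7^{i+2}, where f′(x) = 3x². Iterate:
  r_0 = 2 (mod 7)
  r_1 = 37 (mod 49)
Final: r = 37 with f(r) ≡ 0 mod 7^2.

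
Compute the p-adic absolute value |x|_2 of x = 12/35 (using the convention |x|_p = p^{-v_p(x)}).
|12/35|_2 = 1/4

Step 1 — compute v_2(x) by factoring powers of 2 out of the numerator and denominator: v_2(12/35) = 2. Step 2 — apply |x|_p = p^{-v_p(x)} = 2^{-2} = 1/4.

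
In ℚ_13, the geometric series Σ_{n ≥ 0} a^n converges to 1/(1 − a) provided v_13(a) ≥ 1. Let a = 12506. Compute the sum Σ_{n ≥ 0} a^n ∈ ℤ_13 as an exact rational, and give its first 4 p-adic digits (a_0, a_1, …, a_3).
Σ a^n = 1/(1 − a) = -1/12505;  first 4 digits = (1, 0, 9, 5)

v_13(a) = 2 ≥ 1, so the series converges in ℤ_13 to 1/(1 − a) = 1/(1 − 12506) = -1/12505. Expand this rational in ℤ_13: compute digits iteratively via d_i = x_i mod 13, x_{i+1} = (x_i − d_i)/13. The first 4 digits are (1, 0, 9, 5).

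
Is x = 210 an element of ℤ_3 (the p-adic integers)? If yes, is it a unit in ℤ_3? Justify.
x ∈ ℤ_3 but not a unit; v_3(x) = 1 > 0

ℤ_3 = {x ∈ ℚ_3 : v_3(x) ≥ 0} and ℤ_3^× = {x ∈ ℤ_3 : v_3(x) = 0}. Here v_3(210) = v_3(num) − v_3(den) = 1; compare against these criteria.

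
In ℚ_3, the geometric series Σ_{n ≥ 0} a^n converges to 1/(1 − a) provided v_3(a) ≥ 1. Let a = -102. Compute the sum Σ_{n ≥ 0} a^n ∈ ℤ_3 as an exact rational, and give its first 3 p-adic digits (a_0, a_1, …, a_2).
Σ a^n = 1/(1 − a) = 1/103;  first 3 digits = (1, 2, 1)

v_3(a) = 1 ≥ 1, so the series converges in ℤ_3 to 1/(1 − a) = 1/(1 − (-102)) = 1/103. Expand this rational in ℤ_3: compute digits iteratively via d_i = x_i mod 3, x_{i+1} = (x_i − d_i)/3. The first 3 digits are (1, 2, 1).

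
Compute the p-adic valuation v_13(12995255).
v_13(12995255) = 5

v_13(n) is the largest exponent k such that 13^k divides n. Factor out: 12995255 = 13^5 · 35. (Sign doesn't affect v_p.) So v_13(12995255) = 5.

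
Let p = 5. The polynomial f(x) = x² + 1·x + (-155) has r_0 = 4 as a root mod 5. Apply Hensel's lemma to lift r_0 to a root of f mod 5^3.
r_2 = 119 (mod 125)

Hensel: r_{i+1} = r_i − f(r_i)·(f′(r_i))^{-1} mod 5^{i+2}, f′(x) = 2x + 1. Iterate:
  r_0 = 4 (mod 5)
  r_1 = 19 (mod 25)
  r_2 = 119 (mod 125)
Final: r = 119 satisfies f(r) ≡ 0 mod 5^3.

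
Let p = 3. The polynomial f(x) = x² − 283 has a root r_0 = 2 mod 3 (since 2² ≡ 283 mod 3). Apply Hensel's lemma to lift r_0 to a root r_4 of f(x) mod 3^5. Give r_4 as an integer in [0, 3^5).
r_4 = 173 (mod 243)

Hensel's recurrence: r_{i+1} = r_i − f(r_i)·(f′(r_i))^{-1} mod 3^{i+2}, with f′(x) = 2x. Iterate:
  r_0 = 2 (mod 3)
  r_1 = 2 (mod 9)
  r_2 = 11 (mod 27)
  r_3 = 11 (mod 81)
  r_4 = 173 (mod 243)
Final: r_4 = 173, and one checks f(r_4) ≡ 0 mod 3^5.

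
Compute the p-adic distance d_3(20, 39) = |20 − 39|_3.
d_3(20, 39) = 1

Step 1 — x − y = 20 − 39 = -19. Step 2 — v_3(-19) = 0 (factor: -19 = −(3^0 · 19); the sign does not affect v_p). Step 3 — |x − y|_3 = 3^{0} = 1.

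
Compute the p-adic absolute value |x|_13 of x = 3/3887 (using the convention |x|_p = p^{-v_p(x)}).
|3/3887|_13 = 169

Step 1 — compute v_13(x) by factoring powers of 13 out of the numerator and denominator: v_13(3/3887) = -2. Step 2 — apply |x|_p = p^{-v_p(x)} = 13^{2} = 169.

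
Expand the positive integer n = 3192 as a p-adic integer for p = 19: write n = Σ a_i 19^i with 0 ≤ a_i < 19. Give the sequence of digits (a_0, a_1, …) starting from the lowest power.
(a_0, a_1, …) = (0, 16, 8)

Repeated division by 19 gives the digits low-to-high: 3192 = 16·19^1 + 8·19^2. Digit sequence: (0, 16, 8).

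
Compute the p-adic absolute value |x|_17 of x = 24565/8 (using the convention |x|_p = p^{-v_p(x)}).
|24565/8|_17 = 1/4913

Step 1 — compute v_17(x) by factoring powers of 17 out of the numerator and denominator: v_17(24565/8) = 3. Step 2 — apply |x|_p = p^{-v_p(x)} = 17^{-3} = 1/4913.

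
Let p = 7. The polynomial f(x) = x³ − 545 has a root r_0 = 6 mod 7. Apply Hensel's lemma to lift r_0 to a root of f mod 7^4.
r_3 = 720 (mod 2401)

Hensel: r_{i+1} = r_i − f(r_i)/f′(r_i) mod 7^{i+2}, where f′(x) = 3x². Iterate:
  r_0 = 6 (mod 7)
  r_1 = 34 (mod 49)
  r_2 = 34 (mod 343)
  r_3 = 720 (mod 2401)
Final: r = 720 with f(r) ≡ 0 mod 7^4.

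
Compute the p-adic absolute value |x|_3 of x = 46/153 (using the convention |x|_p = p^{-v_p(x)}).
|46/153|_3 = 9

Step 1 — compute v_3(x) by factoring powers of 3 out of the numerator and denominator: v_3(46/153) = -2. Step 2 — apply |x|_p = p^{-v_p(x)} = 3^{2} = 9.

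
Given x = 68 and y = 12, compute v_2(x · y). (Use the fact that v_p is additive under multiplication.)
v_2(816) = 4

v_p(x) = 2 (factor: 68 = 2^2 · 17); v_p(y) = 2 (factor: 12 = 2^2 · 3). Additivity: v_p(xy) = v_p(x) + v_p(y) = 2 + 2 = 4. (Direct check: xy = 816 = 2^4 · (51).)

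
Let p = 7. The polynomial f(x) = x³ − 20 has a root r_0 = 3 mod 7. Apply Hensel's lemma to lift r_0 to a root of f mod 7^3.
r_2 = 304 (mod 343)

Hensel: r_{i+1} = r_i − f(r_i)/f′(r_i) mod 7^{i+2}, where f′(x) = 3x². Iterate:
  r_0 = 3 (mod 7)
  r_1 = 10 (mod 49)
  r_2 = 304 (mod 343)
Final: r = 304 with f(r) ≡ 0 mod 7^3.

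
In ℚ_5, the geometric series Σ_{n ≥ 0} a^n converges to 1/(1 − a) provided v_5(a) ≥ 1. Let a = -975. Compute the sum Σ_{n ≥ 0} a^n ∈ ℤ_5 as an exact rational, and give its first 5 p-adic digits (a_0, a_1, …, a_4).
Σ a^n = 1/(1 − a) = 1/976;  first 5 digits = (1, 0, 1, 2, 4)

v_5(a) = 2 ≥ 1, so the series converges in ℤ_5 to 1/(1 − a) = 1/(1 − (-975)) = 1/976. Expand this rational in ℤ_5: compute digits iteratively via d_i = x_i mod 5, x_{i+1} = (x_i − d_i)/5. The first 5 digits are (1, 0, 1, 2, 4).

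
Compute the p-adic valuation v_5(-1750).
v_5(-1750) = 3

v_5(n) is the largest exponent k such that 5^k divides n. Factor out: -1750 = -5^3 · 14. (Sign doesn't affect v_p.) So v_5(-1750) = 3.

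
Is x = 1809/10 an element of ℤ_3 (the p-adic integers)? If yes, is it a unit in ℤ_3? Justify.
x ∈ ℤ_3 but not a unit; v_3(x) = 3 > 0

ℤ_3 = {x ∈ ℚ_3 : v_3(x) ≥ 0} and ℤ_3^× = {x ∈ ℤ_3 : v_3(x) = 0}. Here v_3(1809/10) = v_3(num) − v_3(den) = 3; compare against these criteria.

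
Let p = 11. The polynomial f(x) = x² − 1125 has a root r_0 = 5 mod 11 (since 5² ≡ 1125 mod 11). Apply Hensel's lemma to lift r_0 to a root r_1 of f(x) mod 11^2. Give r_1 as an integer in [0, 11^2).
r_1 = 115 (mod 121)

Hensel's recurrence: r_{i+1} = r_i − f(r_i)·(f′(r_i))^{-1} mod 11^{i+2}, with f′(x) = 2x. Iterate:
  r_0 = 5 (mod 11)
  r_1 = 115 (mod 121)
Final: r_1 = 115, and one checks f(r_1) ≡ 0 mod 11^2.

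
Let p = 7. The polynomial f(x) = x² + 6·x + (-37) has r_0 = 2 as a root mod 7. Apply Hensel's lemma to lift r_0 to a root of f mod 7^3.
r_2 = 205 (mod 343)

Hensel: r_{i+1} = r_i − f(r_i)·(f′(r_i))^{-1} mod 7^{i+2}, f′(x) = 2x + 6. Iterate:
  r_0 = 2 (mod 7)
  r_1 = 9 (mod 49)
  r_2 = 205 (mod 343)
Final: r = 205 satisfies f(r) ≡ 0 mod 7^3.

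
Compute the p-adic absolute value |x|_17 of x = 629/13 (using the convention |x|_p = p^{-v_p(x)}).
|629/13|_17 = 1/17

Step 1 — compute v_17(x) by factoring powers of 17 out of the numerator and denominator: v_17(629/13) = 1. Step 2 — apply |x|_p = p^{-v_p(x)} = 17^{-1} = 1/17.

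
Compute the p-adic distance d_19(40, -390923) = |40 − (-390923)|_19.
d_19(40, -390923) = 1/130321

Step 1 — x − y = 40 − (-390923) = 390963. Step 2 — v_19(390963) = 4 (factor: 390963 = (19^4 · 3); the sign does not affect v_p). Step 3 — |x − y|_19 = 19^{-4} = 1/130321.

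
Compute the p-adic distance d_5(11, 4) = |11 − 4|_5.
d_5(11, 4) = 1

Step 1 — x − y = 11 − 4 = 7. Step 2 — v_5(7) = 0 (factor: 7 = (5^0 · 7); the sign does not affect v_p). Step 3 — |x − y|_5 = 5^{0} = 1.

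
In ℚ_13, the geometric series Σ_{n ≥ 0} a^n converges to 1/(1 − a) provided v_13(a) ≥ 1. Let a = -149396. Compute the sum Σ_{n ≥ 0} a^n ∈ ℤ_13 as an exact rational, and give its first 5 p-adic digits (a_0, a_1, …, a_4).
Σ a^n = 1/(1 − a) = 1/149397;  first 5 digits = (1, 0, 0, 10, 7)

v_13(a) = 3 ≥ 1, so the series converges in ℤ_13 to 1/(1 − a) = 1/(1 − (-149396)) = 1/149397. Expand this rational in ℤ_13: compute digits iteratively via d_i = x_i mod 13, x_{i+1} = (x_i − d_i)/13. The first 5 digits are (1, 0, 0, 10, 7).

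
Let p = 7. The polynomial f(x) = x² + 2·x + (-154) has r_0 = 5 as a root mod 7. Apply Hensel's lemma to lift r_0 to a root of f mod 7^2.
r_1 = 19 (mod 49)

Hensel: r_{i+1} = r_i − f(r_i)·(f′(r_i))^{-1} mod 7^{i+2}, f′(x) = 2x + 2. Iterate:
  r_0 = 5 (mod 7)
  r_1 = 19 (mod 49)
Final: r = 19 satisfies f(r) ≡ 0 mod 7^2.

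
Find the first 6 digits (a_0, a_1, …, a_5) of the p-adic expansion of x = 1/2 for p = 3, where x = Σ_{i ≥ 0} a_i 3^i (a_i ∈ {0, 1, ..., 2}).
(a_0, …, a_5) = (2, 1, 1, 1, 1, 1)

v_3(1/2) = 0 (numerator and denominator both coprime to 3), so x ∈ ℤ_3^×. Compute digits iteratively via a_i = x_i mod 3, x_{i+1} = (x_i − a_i)/3, with x_0 = x:
  x_0 = 1/2;  a_0 = 2;  x_1 = (x_0 − 2)/3 = -1/2
  x_1 = -1/2;  a_1 = 1;  x_2 = (x_1 − 1)/3 = -1/2
  x_2 = -1/2;  a_2 = 1;  x_3 = (x_2 − 1)/3 = -1/2
  x_3 = -1/2;  a_3 = 1;  x_4 = (x_3 − 1)/3 = -1/2
  x_4 = -1/2;  a_4 = 1;  x_5 = (x_4 − 1)/3 = -1/2
  x_5 = -1/2;  a_5 = 1;  x_6 = (x_5 − 1)/3 = -1/2
Digits: (2, 1, 1, 1, 1, 1).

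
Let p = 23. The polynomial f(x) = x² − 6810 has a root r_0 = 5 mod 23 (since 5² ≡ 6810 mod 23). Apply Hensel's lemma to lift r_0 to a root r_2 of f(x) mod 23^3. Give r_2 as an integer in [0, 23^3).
r_2 = 11528 (mod 12167)

Hensel's recurrence: r_{i+1} = r_i − f(r_i)·(f′(r_i))^{-1} mod 23^{i+2}, with f′(x) = 2x. Iterate:
  r_0 = 5 (mod 23)
  r_1 = 419 (mod 529)
  r_2 = 11528 (mod 12167)
Final: r_2 = 11528, and one checks f(r_2) ≡ 0 mod 23^3.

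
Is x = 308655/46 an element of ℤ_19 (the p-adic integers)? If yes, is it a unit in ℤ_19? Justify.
x ∈ ℤ_19 but not a unit; v_19(x) = 3 > 0

ℤ_19 = {x ∈ ℚ_19 : v_19(x) ≥ 0} and ℤ_19^× = {x ∈ ℤ_19 : v_19(x) = 0}. Here v_19(308655/46) = v_19(num) − v_19(den) = 3; compare against these criteria.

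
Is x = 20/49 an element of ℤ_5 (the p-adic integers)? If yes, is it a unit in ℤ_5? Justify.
x ∈ ℤ_5 but not a unit; v_5(x) = 1 > 0

ℤ_5 = {x ∈ ℚ_5 : v_5(x) ≥ 0} and ℤ_5^× = {x ∈ ℤ_5 : v_5(x) = 0}. Here v_5(20/49) = v_5(num) − v_5(den) = 1; compare against these criteria.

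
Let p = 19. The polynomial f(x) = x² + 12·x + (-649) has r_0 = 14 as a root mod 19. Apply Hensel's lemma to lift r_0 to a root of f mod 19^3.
r_2 = 3586 (mod 6859)

Hensel: r_{i+1} = r_i − f(r_i)·(f′(r_i))^{-1} mod 19^{i+2}, f′(x) = 2x + 12. Iterate:
  r_0 = 14 (mod 19)
  r_1 = 337 (mod 361)
  r_2 = 3586 (mod 6859)
Final: r = 3586 satisfies f(r) ≡ 0 mod 19^3.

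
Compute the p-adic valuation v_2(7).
v_2(7) = 0

v_2(n) is the largest exponent k such that 2^k divides n. Factor out: 7 = 2^0 · 7. (Sign doesn't affect v_p.) So v_2(7) = 0.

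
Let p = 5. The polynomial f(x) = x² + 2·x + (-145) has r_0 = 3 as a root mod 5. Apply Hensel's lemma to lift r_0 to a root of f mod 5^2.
r_1 = 13 (mod 25)

Hensel: r_{i+1} = r_i − f(r_i)·(f′(r_i))^{-1} mod 5^{i+2}, f′(x) = 2x + 2. Iterate:
  r_0 = 3 (mod 5)
  r_1 = 13 (mod 25)
Final: r = 13 satisfies f(r) ≡ 0 mod 5^2.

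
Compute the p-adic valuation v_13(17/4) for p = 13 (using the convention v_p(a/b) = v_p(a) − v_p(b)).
v_13(17/4) = 0

Factor powers of 13 from the numerator and denominator of the reduced fraction: 17 = 13^0 · 17 and 4 = 13^0 · 4. Apply v_p(a/b) = v_p(a) − v_p(b): v_13(17/4) = 0 − 0 = 0.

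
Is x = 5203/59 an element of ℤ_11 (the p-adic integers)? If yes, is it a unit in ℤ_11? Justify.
x ∈ ℤ_11 but not a unit; v_11(x) = 2 > 0

ℤ_11 = {x ∈ ℚ_11 : v_11(x) ≥ 0} and ℤ_11^× = {x ∈ ℤ_11 : v_11(x) = 0}. Here v_11(5203/59) = v_11(num) − v_11(den) = 2; compare against these criteria.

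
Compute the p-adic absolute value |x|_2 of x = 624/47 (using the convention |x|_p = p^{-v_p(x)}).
|624/47|_2 = 1/16

Step 1 — compute v_2(x) by factoring powers of 2 out of the numerator and denominator: v_2(624/47) = 4. Step 2 — apply |x|_p = p^{-v_p(x)} = 2^{-4} = 1/16.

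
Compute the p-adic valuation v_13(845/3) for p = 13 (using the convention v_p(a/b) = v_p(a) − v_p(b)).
v_13(845/3) = 2

Factor powers of 13 from the numerator and denominator of the reduced fraction: 845 = 13^2 · 5 and 3 = 13^0 · 3. Apply v_p(a/b) = v_p(a) − v_p(b): v_13(845/3) = 2 − 0 = 2.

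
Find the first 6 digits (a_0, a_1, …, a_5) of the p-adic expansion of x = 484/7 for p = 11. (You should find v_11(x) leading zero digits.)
(a_0, …, a_5) = (0, 0, 10, 7, 4, 9)

v_11(484/7) = 2, so a_0 = ... = a_1 = 0. Factor out: x = 11^2 · u with u = 4/7 a unit in ℤ_11. Expand u iteratively via a_{v+i} = u_i mod 11, u_{i+1} = (u_i − a_{v+i})/11:
  u_0 = 4/7;  a_2 = 10;  u_1 = (u_0 − 10)/11 = -6/7
  u_1 = -6/7;  a_3 = 7;  u_2 = (u_1 − 7)/11 = -5/7
  u_2 = -5/7;  a_4 = 4;  u_3 = (u_2 − 4)/11 = -3/7
  u_3 = -3/7;  a_5 = 9;  u_4 = (u_3 − 9)/11 = -6/7
Digits: (0, 0, 10, 7, 4, 9).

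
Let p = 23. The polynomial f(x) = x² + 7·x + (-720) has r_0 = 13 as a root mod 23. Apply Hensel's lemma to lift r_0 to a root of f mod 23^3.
r_2 = 2175 (mod 12167)

Hensel: r_{i+1} = r_i − f(r_i)·(f′(r_i))^{-1} mod 23^{i+2}, f′(x) = 2x + 7. Iterate:
  r_0 = 13 (mod 23)
  r_1 = 59 (mod 529)
  r_2 = 2175 (mod 12167)
Final: r = 2175 satisfies f(r) ≡ 0 mod 23^3.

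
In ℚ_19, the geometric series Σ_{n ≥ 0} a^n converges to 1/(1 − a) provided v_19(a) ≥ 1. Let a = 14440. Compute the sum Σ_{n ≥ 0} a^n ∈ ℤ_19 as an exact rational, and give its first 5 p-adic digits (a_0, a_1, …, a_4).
Σ a^n = 1/(1 − a) = -1/14439;  first 5 digits = (1, 0, 2, 2, 4)

v_19(a) = 2 ≥ 1, so the series converges in ℤ_19 to 1/(1 − a) = 1/(1 − 14440) = -1/14439. Expand this rational in ℤ_19: compute digits iteratively via d_i = x_i mod 19, x_{i+1} = (x_i − d_i)/19. The first 5 digits are (1, 0, 2, 2, 4).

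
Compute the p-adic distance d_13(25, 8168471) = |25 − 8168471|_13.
d_13(25, 8168471) = 1/371293

Step 1 — x − y = 25 − 8168471 = -8168446. Step 2 — v_13(-8168446) = 5 (factor: -8168446 = −(13^5 · 22); the sign does not affect v_p). Step 3 — |x − y|_13 = 13^{-5} = 1/371293.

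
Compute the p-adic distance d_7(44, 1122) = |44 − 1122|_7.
d_7(44, 1122) = 1/49

Step 1 — x − y = 44 − 1122 = -1078. Step 2 — v_7(-1078) = 2 (factor: -1078 = −(7^2 · 22); the sign does not affect v_p). Step 3 — |x − y|_7 = 7^{-2} = 1/49.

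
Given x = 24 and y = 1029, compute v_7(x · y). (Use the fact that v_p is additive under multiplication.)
v_7(24696) = 3

v_p(x) = 0 (factor: 24 = 7^0 · 24); v_p(y) = 3 (factor: 1029 = 7^3 · 3). Additivity: v_p(xy) = v_p(x) + v_p(y) = 0 + 3 = 3. (Direct check: xy = 24696 = 7^3 · (72).)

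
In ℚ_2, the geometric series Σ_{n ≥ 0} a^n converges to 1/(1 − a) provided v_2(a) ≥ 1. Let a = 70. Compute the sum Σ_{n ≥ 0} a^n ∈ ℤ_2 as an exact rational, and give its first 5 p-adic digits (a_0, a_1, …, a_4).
Σ a^n = 1/(1 − a) = -1/69;  first 5 digits = (1, 1, 0, 0, 1)

v_2(a) = 1 ≥ 1, so the series converges in ℤ_2 to 1/(1 − a) = 1/(1 − 70) = -1/69. Expand this rational in ℤ_2: compute digits iteratively via d_i = x_i mod 2, x_{i+1} = (x_i − d_i)/2. The first 5 digits are (1, 1, 0, 0, 1).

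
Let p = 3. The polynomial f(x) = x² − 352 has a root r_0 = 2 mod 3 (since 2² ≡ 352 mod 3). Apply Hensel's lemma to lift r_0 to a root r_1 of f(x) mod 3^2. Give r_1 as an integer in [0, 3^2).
r_1 = 8 (mod 9)

Hensel's recurrence: r_{i+1} = r_i − f(r_i)·(f′(r_i))^{-1} mod 3^{i+2}, with f′(x) = 2x. Iterate:
  r_0 = 2 (mod 3)
  r_1 = 8 (mod 9)
Final: r_1 = 8, and one checks f(r_1) ≡ 0 mod 3^2.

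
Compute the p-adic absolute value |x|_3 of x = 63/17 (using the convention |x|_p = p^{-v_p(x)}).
|63/17|_3 = 1/9

Step 1 — compute v_3(x) by factoring powers of 3 out of the numerator and denominator: v_3(63/17) = 2. Step 2 — apply |x|_p = p^{-v_p(x)} = 3^{-2} = 1/9.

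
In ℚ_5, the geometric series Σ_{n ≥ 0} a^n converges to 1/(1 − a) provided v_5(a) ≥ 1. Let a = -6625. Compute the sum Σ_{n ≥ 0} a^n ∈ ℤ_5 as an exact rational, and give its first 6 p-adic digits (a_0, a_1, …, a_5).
Σ a^n = 1/(1 − a) = 1/6626;  first 6 digits = (1, 0, 0, 2, 4, 2)

v_5(a) = 3 ≥ 1, so the series converges in ℤ_5 to 1/(1 − a) = 1/(1 − (-6625)) = 1/6626. Expand this rational in ℤ_5: compute digits iteratively via d_i = x_i mod 5, x_{i+1} = (x_i − d_i)/5. The first 6 digits are (1, 0, 0, 2, 4, 2).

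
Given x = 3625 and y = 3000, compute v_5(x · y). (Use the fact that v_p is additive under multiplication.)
v_5(10875000) = 6

v_p(x) = 3 (factor: 3625 = 5^3 · 29); v_p(y) = 3 (factor: 3000 = 5^3 · 24). Additivity: v_p(xy) = v_p(x) + v_p(y) = 3 + 3 = 6. (Direct check: xy = 10875000 = 5^6 · (696).)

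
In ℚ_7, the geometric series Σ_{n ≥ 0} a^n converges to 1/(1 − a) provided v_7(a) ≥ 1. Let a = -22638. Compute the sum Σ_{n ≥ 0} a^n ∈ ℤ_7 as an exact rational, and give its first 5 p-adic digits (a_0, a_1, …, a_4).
Σ a^n = 1/(1 − a) = 1/22639;  first 5 digits = (1, 0, 0, 4, 4)

v_7(a) = 3 ≥ 1, so the series converges in ℤ_7 to 1/(1 − a) = 1/(1 − (-22638)) = 1/22639. Expand this rational in ℤ_7: compute digits iteratively via d_i = x_i mod 7, x_{i+1} = (x_i − d_i)/7. The first 5 digits are (1, 0, 0, 4, 4).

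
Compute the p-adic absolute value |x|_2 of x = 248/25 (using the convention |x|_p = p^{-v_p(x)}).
|248/25|_2 = 1/8

Step 1 — compute v_2(x) by factoring powers of 2 out of the numerator and denominator: v_2(248/25) = 3. Step 2 — apply |x|_p = p^{-v_p(x)} = 2^{-3} = 1/8.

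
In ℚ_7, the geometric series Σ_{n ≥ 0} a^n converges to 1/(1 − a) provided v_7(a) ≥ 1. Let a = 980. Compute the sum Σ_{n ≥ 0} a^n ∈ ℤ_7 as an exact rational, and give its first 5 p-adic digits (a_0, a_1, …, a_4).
Σ a^n = 1/(1 − a) = -1/979;  first 5 digits = (1, 0, 6, 2, 1)

v_7(a) = 2 ≥ 1, so the series converges in ℤ_7 to 1/(1 − a) = 1/(1 − 980) = -1/979. Expand this rational in ℤ_7: compute digits iteratively via d_i = x_i mod 7, x_{i+1} = (x_i − d_i)/7. The first 5 digits are (1, 0, 6, 2, 1).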